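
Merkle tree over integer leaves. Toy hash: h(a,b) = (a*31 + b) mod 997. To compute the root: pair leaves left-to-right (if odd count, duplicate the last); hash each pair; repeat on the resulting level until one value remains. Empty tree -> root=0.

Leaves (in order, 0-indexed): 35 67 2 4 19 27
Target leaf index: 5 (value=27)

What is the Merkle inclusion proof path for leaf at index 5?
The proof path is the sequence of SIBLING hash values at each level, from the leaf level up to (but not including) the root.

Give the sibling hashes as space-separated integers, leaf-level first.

Answer: 19 616 883

Derivation:
L0 (leaves): [35, 67, 2, 4, 19, 27], target index=5
L1: h(35,67)=(35*31+67)%997=155 [pair 0] h(2,4)=(2*31+4)%997=66 [pair 1] h(19,27)=(19*31+27)%997=616 [pair 2] -> [155, 66, 616]
  Sibling for proof at L0: 19
L2: h(155,66)=(155*31+66)%997=883 [pair 0] h(616,616)=(616*31+616)%997=769 [pair 1] -> [883, 769]
  Sibling for proof at L1: 616
L3: h(883,769)=(883*31+769)%997=226 [pair 0] -> [226]
  Sibling for proof at L2: 883
Root: 226
Proof path (sibling hashes from leaf to root): [19, 616, 883]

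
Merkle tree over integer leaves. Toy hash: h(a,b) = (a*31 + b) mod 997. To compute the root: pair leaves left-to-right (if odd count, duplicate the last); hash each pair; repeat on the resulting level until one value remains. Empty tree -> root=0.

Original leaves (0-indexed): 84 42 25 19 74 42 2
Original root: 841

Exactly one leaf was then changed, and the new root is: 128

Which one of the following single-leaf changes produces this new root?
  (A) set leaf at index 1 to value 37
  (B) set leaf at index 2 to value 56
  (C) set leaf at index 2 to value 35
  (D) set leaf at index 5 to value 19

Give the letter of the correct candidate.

Answer: D

Derivation:
Original leaves: [84, 42, 25, 19, 74, 42, 2]
Target new root: 128
Try each candidate change and compute the resulting root:
Candidate A: set leaf[1] = 37 -> leaves = [84, 37, 25, 19, 74, 42, 2]
  L0: [84, 37, 25, 19, 74, 42, 2]
  L1: h(84,37)=(84*31+37)%997=647 h(25,19)=(25*31+19)%997=794 h(74,42)=(74*31+42)%997=342 h(2,2)=(2*31+2)%997=64 -> [647, 794, 342, 64]
  L2: h(647,794)=(647*31+794)%997=911 h(342,64)=(342*31+64)%997=696 -> [911, 696]
  L3: h(911,696)=(911*31+696)%997=24 -> [24]
  root = 24 != target 128
Candidate B: set leaf[2] = 56 -> leaves = [84, 42, 56, 19, 74, 42, 2]
  L0: [84, 42, 56, 19, 74, 42, 2]
  L1: h(84,42)=(84*31+42)%997=652 h(56,19)=(56*31+19)%997=758 h(74,42)=(74*31+42)%997=342 h(2,2)=(2*31+2)%997=64 -> [652, 758, 342, 64]
  L2: h(652,758)=(652*31+758)%997=33 h(342,64)=(342*31+64)%997=696 -> [33, 696]
  L3: h(33,696)=(33*31+696)%997=722 -> [722]
  root = 722 != target 128
Candidate C: set leaf[2] = 35 -> leaves = [84, 42, 35, 19, 74, 42, 2]
  L0: [84, 42, 35, 19, 74, 42, 2]
  L1: h(84,42)=(84*31+42)%997=652 h(35,19)=(35*31+19)%997=107 h(74,42)=(74*31+42)%997=342 h(2,2)=(2*31+2)%997=64 -> [652, 107, 342, 64]
  L2: h(652,107)=(652*31+107)%997=379 h(342,64)=(342*31+64)%997=696 -> [379, 696]
  L3: h(379,696)=(379*31+696)%997=481 -> [481]
  root = 481 != target 128
Candidate D: set leaf[5] = 19 -> leaves = [84, 42, 25, 19, 74, 19, 2]
  L0: [84, 42, 25, 19, 74, 19, 2]
  L1: h(84,42)=(84*31+42)%997=652 h(25,19)=(25*31+19)%997=794 h(74,19)=(74*31+19)%997=319 h(2,2)=(2*31+2)%997=64 -> [652, 794, 319, 64]
  L2: h(652,794)=(652*31+794)%997=69 h(319,64)=(319*31+64)%997=980 -> [69, 980]
  L3: h(69,980)=(69*31+980)%997=128 -> [128]
  root = 128 == target 128  ** MATCH **
Candidate D produces the target root.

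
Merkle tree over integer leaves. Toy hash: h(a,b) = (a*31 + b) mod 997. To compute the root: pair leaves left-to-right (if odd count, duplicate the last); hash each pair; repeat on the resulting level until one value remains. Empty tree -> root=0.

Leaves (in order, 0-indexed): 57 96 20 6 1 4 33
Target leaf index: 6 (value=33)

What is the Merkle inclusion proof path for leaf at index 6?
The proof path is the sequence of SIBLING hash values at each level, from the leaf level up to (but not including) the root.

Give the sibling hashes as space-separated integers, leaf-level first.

L0 (leaves): [57, 96, 20, 6, 1, 4, 33], target index=6
L1: h(57,96)=(57*31+96)%997=866 [pair 0] h(20,6)=(20*31+6)%997=626 [pair 1] h(1,4)=(1*31+4)%997=35 [pair 2] h(33,33)=(33*31+33)%997=59 [pair 3] -> [866, 626, 35, 59]
  Sibling for proof at L0: 33
L2: h(866,626)=(866*31+626)%997=553 [pair 0] h(35,59)=(35*31+59)%997=147 [pair 1] -> [553, 147]
  Sibling for proof at L1: 35
L3: h(553,147)=(553*31+147)%997=341 [pair 0] -> [341]
  Sibling for proof at L2: 553
Root: 341
Proof path (sibling hashes from leaf to root): [33, 35, 553]

Answer: 33 35 553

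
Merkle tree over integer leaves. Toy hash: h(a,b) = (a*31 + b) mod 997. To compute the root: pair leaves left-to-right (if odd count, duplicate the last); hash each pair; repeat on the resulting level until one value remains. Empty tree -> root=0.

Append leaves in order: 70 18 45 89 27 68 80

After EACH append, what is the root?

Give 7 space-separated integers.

Answer: 70 194 475 519 866 184 842

Derivation:
After append 70 (leaves=[70]):
  L0: [70]
  root=70
After append 18 (leaves=[70, 18]):
  L0: [70, 18]
  L1: h(70,18)=(70*31+18)%997=194 -> [194]
  root=194
After append 45 (leaves=[70, 18, 45]):
  L0: [70, 18, 45]
  L1: h(70,18)=(70*31+18)%997=194 h(45,45)=(45*31+45)%997=443 -> [194, 443]
  L2: h(194,443)=(194*31+443)%997=475 -> [475]
  root=475
After append 89 (leaves=[70, 18, 45, 89]):
  L0: [70, 18, 45, 89]
  L1: h(70,18)=(70*31+18)%997=194 h(45,89)=(45*31+89)%997=487 -> [194, 487]
  L2: h(194,487)=(194*31+487)%997=519 -> [519]
  root=519
After append 27 (leaves=[70, 18, 45, 89, 27]):
  L0: [70, 18, 45, 89, 27]
  L1: h(70,18)=(70*31+18)%997=194 h(45,89)=(45*31+89)%997=487 h(27,27)=(27*31+27)%997=864 -> [194, 487, 864]
  L2: h(194,487)=(194*31+487)%997=519 h(864,864)=(864*31+864)%997=729 -> [519, 729]
  L3: h(519,729)=(519*31+729)%997=866 -> [866]
  root=866
After append 68 (leaves=[70, 18, 45, 89, 27, 68]):
  L0: [70, 18, 45, 89, 27, 68]
  L1: h(70,18)=(70*31+18)%997=194 h(45,89)=(45*31+89)%997=487 h(27,68)=(27*31+68)%997=905 -> [194, 487, 905]
  L2: h(194,487)=(194*31+487)%997=519 h(905,905)=(905*31+905)%997=47 -> [519, 47]
  L3: h(519,47)=(519*31+47)%997=184 -> [184]
  root=184
After append 80 (leaves=[70, 18, 45, 89, 27, 68, 80]):
  L0: [70, 18, 45, 89, 27, 68, 80]
  L1: h(70,18)=(70*31+18)%997=194 h(45,89)=(45*31+89)%997=487 h(27,68)=(27*31+68)%997=905 h(80,80)=(80*31+80)%997=566 -> [194, 487, 905, 566]
  L2: h(194,487)=(194*31+487)%997=519 h(905,566)=(905*31+566)%997=705 -> [519, 705]
  L3: h(519,705)=(519*31+705)%997=842 -> [842]
  root=842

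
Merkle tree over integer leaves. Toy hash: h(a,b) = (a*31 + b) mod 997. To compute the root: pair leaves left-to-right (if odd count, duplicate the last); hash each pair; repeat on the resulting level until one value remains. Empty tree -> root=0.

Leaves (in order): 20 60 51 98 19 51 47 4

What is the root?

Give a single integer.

Answer: 17

Derivation:
L0: [20, 60, 51, 98, 19, 51, 47, 4]
L1: h(20,60)=(20*31+60)%997=680 h(51,98)=(51*31+98)%997=682 h(19,51)=(19*31+51)%997=640 h(47,4)=(47*31+4)%997=464 -> [680, 682, 640, 464]
L2: h(680,682)=(680*31+682)%997=825 h(640,464)=(640*31+464)%997=364 -> [825, 364]
L3: h(825,364)=(825*31+364)%997=17 -> [17]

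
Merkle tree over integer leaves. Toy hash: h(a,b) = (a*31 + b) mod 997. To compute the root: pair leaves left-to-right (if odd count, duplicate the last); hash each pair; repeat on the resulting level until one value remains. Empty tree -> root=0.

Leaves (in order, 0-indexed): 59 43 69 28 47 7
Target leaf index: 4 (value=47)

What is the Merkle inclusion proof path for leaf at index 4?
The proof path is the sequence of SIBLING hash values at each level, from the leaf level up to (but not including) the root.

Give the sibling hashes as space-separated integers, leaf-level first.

Answer: 7 467 379

Derivation:
L0 (leaves): [59, 43, 69, 28, 47, 7], target index=4
L1: h(59,43)=(59*31+43)%997=875 [pair 0] h(69,28)=(69*31+28)%997=173 [pair 1] h(47,7)=(47*31+7)%997=467 [pair 2] -> [875, 173, 467]
  Sibling for proof at L0: 7
L2: h(875,173)=(875*31+173)%997=379 [pair 0] h(467,467)=(467*31+467)%997=986 [pair 1] -> [379, 986]
  Sibling for proof at L1: 467
L3: h(379,986)=(379*31+986)%997=771 [pair 0] -> [771]
  Sibling for proof at L2: 379
Root: 771
Proof path (sibling hashes from leaf to root): [7, 467, 379]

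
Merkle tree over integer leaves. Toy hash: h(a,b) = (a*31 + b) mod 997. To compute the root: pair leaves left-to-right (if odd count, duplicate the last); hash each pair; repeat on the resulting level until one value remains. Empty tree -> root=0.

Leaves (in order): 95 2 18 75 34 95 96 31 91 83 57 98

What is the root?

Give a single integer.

L0: [95, 2, 18, 75, 34, 95, 96, 31, 91, 83, 57, 98]
L1: h(95,2)=(95*31+2)%997=953 h(18,75)=(18*31+75)%997=633 h(34,95)=(34*31+95)%997=152 h(96,31)=(96*31+31)%997=16 h(91,83)=(91*31+83)%997=910 h(57,98)=(57*31+98)%997=868 -> [953, 633, 152, 16, 910, 868]
L2: h(953,633)=(953*31+633)%997=266 h(152,16)=(152*31+16)%997=740 h(910,868)=(910*31+868)%997=165 -> [266, 740, 165]
L3: h(266,740)=(266*31+740)%997=13 h(165,165)=(165*31+165)%997=295 -> [13, 295]
L4: h(13,295)=(13*31+295)%997=698 -> [698]

Answer: 698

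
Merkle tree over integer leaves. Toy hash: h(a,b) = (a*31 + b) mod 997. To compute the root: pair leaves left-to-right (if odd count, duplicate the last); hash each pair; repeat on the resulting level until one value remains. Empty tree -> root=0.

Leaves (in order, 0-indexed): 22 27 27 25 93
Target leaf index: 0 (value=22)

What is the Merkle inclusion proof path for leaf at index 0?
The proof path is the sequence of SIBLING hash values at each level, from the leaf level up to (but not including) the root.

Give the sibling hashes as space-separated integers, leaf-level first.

Answer: 27 862 517

Derivation:
L0 (leaves): [22, 27, 27, 25, 93], target index=0
L1: h(22,27)=(22*31+27)%997=709 [pair 0] h(27,25)=(27*31+25)%997=862 [pair 1] h(93,93)=(93*31+93)%997=982 [pair 2] -> [709, 862, 982]
  Sibling for proof at L0: 27
L2: h(709,862)=(709*31+862)%997=907 [pair 0] h(982,982)=(982*31+982)%997=517 [pair 1] -> [907, 517]
  Sibling for proof at L1: 862
L3: h(907,517)=(907*31+517)%997=718 [pair 0] -> [718]
  Sibling for proof at L2: 517
Root: 718
Proof path (sibling hashes from leaf to root): [27, 862, 517]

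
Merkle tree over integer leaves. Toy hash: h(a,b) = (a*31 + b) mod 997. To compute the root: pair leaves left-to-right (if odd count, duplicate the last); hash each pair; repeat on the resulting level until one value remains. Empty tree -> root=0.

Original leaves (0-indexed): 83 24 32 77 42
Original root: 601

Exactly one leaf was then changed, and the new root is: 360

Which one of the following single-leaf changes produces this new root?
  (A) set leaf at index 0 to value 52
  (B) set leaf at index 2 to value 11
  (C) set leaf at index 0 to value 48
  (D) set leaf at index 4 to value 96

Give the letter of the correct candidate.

Original leaves: [83, 24, 32, 77, 42]
Target new root: 360
Try each candidate change and compute the resulting root:
Candidate A: set leaf[0] = 52 -> leaves = [52, 24, 32, 77, 42]
  L0: [52, 24, 32, 77, 42]
  L1: h(52,24)=(52*31+24)%997=639 h(32,77)=(32*31+77)%997=72 h(42,42)=(42*31+42)%997=347 -> [639, 72, 347]
  L2: h(639,72)=(639*31+72)%997=938 h(347,347)=(347*31+347)%997=137 -> [938, 137]
  L3: h(938,137)=(938*31+137)%997=302 -> [302]
  root = 302 != target 360
Candidate B: set leaf[2] = 11 -> leaves = [83, 24, 11, 77, 42]
  L0: [83, 24, 11, 77, 42]
  L1: h(83,24)=(83*31+24)%997=603 h(11,77)=(11*31+77)%997=418 h(42,42)=(42*31+42)%997=347 -> [603, 418, 347]
  L2: h(603,418)=(603*31+418)%997=168 h(347,347)=(347*31+347)%997=137 -> [168, 137]
  L3: h(168,137)=(168*31+137)%997=360 -> [360]
  root = 360 == target 360  ** MATCH **
Candidate C: set leaf[0] = 48 -> leaves = [48, 24, 32, 77, 42]
  L0: [48, 24, 32, 77, 42]
  L1: h(48,24)=(48*31+24)%997=515 h(32,77)=(32*31+77)%997=72 h(42,42)=(42*31+42)%997=347 -> [515, 72, 347]
  L2: h(515,72)=(515*31+72)%997=85 h(347,347)=(347*31+347)%997=137 -> [85, 137]
  L3: h(85,137)=(85*31+137)%997=778 -> [778]
  root = 778 != target 360
Candidate D: set leaf[4] = 96 -> leaves = [83, 24, 32, 77, 96]
  L0: [83, 24, 32, 77, 96]
  L1: h(83,24)=(83*31+24)%997=603 h(32,77)=(32*31+77)%997=72 h(96,96)=(96*31+96)%997=81 -> [603, 72, 81]
  L2: h(603,72)=(603*31+72)%997=819 h(81,81)=(81*31+81)%997=598 -> [819, 598]
  L3: h(819,598)=(819*31+598)%997=65 -> [65]
  root = 65 != target 360
Candidate B produces the target root.

Answer: B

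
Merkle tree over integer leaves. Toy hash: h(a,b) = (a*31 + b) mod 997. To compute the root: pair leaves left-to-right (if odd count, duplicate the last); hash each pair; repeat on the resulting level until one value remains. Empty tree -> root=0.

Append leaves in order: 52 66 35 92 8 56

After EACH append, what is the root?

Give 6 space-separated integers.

Answer: 52 681 297 354 223 762

Derivation:
After append 52 (leaves=[52]):
  L0: [52]
  root=52
After append 66 (leaves=[52, 66]):
  L0: [52, 66]
  L1: h(52,66)=(52*31+66)%997=681 -> [681]
  root=681
After append 35 (leaves=[52, 66, 35]):
  L0: [52, 66, 35]
  L1: h(52,66)=(52*31+66)%997=681 h(35,35)=(35*31+35)%997=123 -> [681, 123]
  L2: h(681,123)=(681*31+123)%997=297 -> [297]
  root=297
After append 92 (leaves=[52, 66, 35, 92]):
  L0: [52, 66, 35, 92]
  L1: h(52,66)=(52*31+66)%997=681 h(35,92)=(35*31+92)%997=180 -> [681, 180]
  L2: h(681,180)=(681*31+180)%997=354 -> [354]
  root=354
After append 8 (leaves=[52, 66, 35, 92, 8]):
  L0: [52, 66, 35, 92, 8]
  L1: h(52,66)=(52*31+66)%997=681 h(35,92)=(35*31+92)%997=180 h(8,8)=(8*31+8)%997=256 -> [681, 180, 256]
  L2: h(681,180)=(681*31+180)%997=354 h(256,256)=(256*31+256)%997=216 -> [354, 216]
  L3: h(354,216)=(354*31+216)%997=223 -> [223]
  root=223
After append 56 (leaves=[52, 66, 35, 92, 8, 56]):
  L0: [52, 66, 35, 92, 8, 56]
  L1: h(52,66)=(52*31+66)%997=681 h(35,92)=(35*31+92)%997=180 h(8,56)=(8*31+56)%997=304 -> [681, 180, 304]
  L2: h(681,180)=(681*31+180)%997=354 h(304,304)=(304*31+304)%997=755 -> [354, 755]
  L3: h(354,755)=(354*31+755)%997=762 -> [762]
  root=762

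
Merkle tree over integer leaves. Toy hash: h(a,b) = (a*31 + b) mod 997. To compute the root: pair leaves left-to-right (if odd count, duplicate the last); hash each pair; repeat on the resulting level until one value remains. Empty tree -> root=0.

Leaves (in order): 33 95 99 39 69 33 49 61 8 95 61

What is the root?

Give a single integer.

Answer: 962

Derivation:
L0: [33, 95, 99, 39, 69, 33, 49, 61, 8, 95, 61]
L1: h(33,95)=(33*31+95)%997=121 h(99,39)=(99*31+39)%997=117 h(69,33)=(69*31+33)%997=178 h(49,61)=(49*31+61)%997=583 h(8,95)=(8*31+95)%997=343 h(61,61)=(61*31+61)%997=955 -> [121, 117, 178, 583, 343, 955]
L2: h(121,117)=(121*31+117)%997=877 h(178,583)=(178*31+583)%997=119 h(343,955)=(343*31+955)%997=621 -> [877, 119, 621]
L3: h(877,119)=(877*31+119)%997=387 h(621,621)=(621*31+621)%997=929 -> [387, 929]
L4: h(387,929)=(387*31+929)%997=962 -> [962]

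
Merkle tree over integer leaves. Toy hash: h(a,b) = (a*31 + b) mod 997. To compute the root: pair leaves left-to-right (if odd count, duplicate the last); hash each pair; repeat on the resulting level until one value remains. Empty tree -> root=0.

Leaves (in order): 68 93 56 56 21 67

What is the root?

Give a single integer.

Answer: 289

Derivation:
L0: [68, 93, 56, 56, 21, 67]
L1: h(68,93)=(68*31+93)%997=207 h(56,56)=(56*31+56)%997=795 h(21,67)=(21*31+67)%997=718 -> [207, 795, 718]
L2: h(207,795)=(207*31+795)%997=233 h(718,718)=(718*31+718)%997=45 -> [233, 45]
L3: h(233,45)=(233*31+45)%997=289 -> [289]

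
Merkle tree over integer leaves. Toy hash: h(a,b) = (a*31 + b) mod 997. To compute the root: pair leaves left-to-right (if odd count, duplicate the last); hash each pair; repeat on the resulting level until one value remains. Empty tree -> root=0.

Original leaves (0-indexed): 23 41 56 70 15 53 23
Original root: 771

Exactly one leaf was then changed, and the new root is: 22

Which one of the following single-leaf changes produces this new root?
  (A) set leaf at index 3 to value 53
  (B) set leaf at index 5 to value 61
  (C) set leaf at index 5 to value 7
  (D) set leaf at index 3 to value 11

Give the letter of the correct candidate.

Original leaves: [23, 41, 56, 70, 15, 53, 23]
Target new root: 22
Try each candidate change and compute the resulting root:
Candidate A: set leaf[3] = 53 -> leaves = [23, 41, 56, 53, 15, 53, 23]
  L0: [23, 41, 56, 53, 15, 53, 23]
  L1: h(23,41)=(23*31+41)%997=754 h(56,53)=(56*31+53)%997=792 h(15,53)=(15*31+53)%997=518 h(23,23)=(23*31+23)%997=736 -> [754, 792, 518, 736]
  L2: h(754,792)=(754*31+792)%997=238 h(518,736)=(518*31+736)%997=842 -> [238, 842]
  L3: h(238,842)=(238*31+842)%997=244 -> [244]
  root = 244 != target 22
Candidate B: set leaf[5] = 61 -> leaves = [23, 41, 56, 70, 15, 61, 23]
  L0: [23, 41, 56, 70, 15, 61, 23]
  L1: h(23,41)=(23*31+41)%997=754 h(56,70)=(56*31+70)%997=809 h(15,61)=(15*31+61)%997=526 h(23,23)=(23*31+23)%997=736 -> [754, 809, 526, 736]
  L2: h(754,809)=(754*31+809)%997=255 h(526,736)=(526*31+736)%997=93 -> [255, 93]
  L3: h(255,93)=(255*31+93)%997=22 -> [22]
  root = 22 == target 22  ** MATCH **
Candidate C: set leaf[5] = 7 -> leaves = [23, 41, 56, 70, 15, 7, 23]
  L0: [23, 41, 56, 70, 15, 7, 23]
  L1: h(23,41)=(23*31+41)%997=754 h(56,70)=(56*31+70)%997=809 h(15,7)=(15*31+7)%997=472 h(23,23)=(23*31+23)%997=736 -> [754, 809, 472, 736]
  L2: h(754,809)=(754*31+809)%997=255 h(472,736)=(472*31+736)%997=413 -> [255, 413]
  L3: h(255,413)=(255*31+413)%997=342 -> [342]
  root = 342 != target 22
Candidate D: set leaf[3] = 11 -> leaves = [23, 41, 56, 11, 15, 53, 23]
  L0: [23, 41, 56, 11, 15, 53, 23]
  L1: h(23,41)=(23*31+41)%997=754 h(56,11)=(56*31+11)%997=750 h(15,53)=(15*31+53)%997=518 h(23,23)=(23*31+23)%997=736 -> [754, 750, 518, 736]
  L2: h(754,750)=(754*31+750)%997=196 h(518,736)=(518*31+736)%997=842 -> [196, 842]
  L3: h(196,842)=(196*31+842)%997=936 -> [936]
  root = 936 != target 22
Candidate B produces the target root.

Answer: B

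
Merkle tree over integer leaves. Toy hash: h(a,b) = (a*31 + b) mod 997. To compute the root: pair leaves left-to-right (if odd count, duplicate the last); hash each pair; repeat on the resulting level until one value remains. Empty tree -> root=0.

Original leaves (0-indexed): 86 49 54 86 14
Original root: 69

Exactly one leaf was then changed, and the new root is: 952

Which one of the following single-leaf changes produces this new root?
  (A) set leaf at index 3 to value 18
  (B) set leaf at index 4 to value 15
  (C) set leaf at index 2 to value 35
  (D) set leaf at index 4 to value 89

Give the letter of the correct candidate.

Original leaves: [86, 49, 54, 86, 14]
Target new root: 952
Try each candidate change and compute the resulting root:
Candidate A: set leaf[3] = 18 -> leaves = [86, 49, 54, 18, 14]
  L0: [86, 49, 54, 18, 14]
  L1: h(86,49)=(86*31+49)%997=721 h(54,18)=(54*31+18)%997=695 h(14,14)=(14*31+14)%997=448 -> [721, 695, 448]
  L2: h(721,695)=(721*31+695)%997=115 h(448,448)=(448*31+448)%997=378 -> [115, 378]
  L3: h(115,378)=(115*31+378)%997=952 -> [952]
  root = 952 == target 952  ** MATCH **
Candidate B: set leaf[4] = 15 -> leaves = [86, 49, 54, 86, 15]
  L0: [86, 49, 54, 86, 15]
  L1: h(86,49)=(86*31+49)%997=721 h(54,86)=(54*31+86)%997=763 h(15,15)=(15*31+15)%997=480 -> [721, 763, 480]
  L2: h(721,763)=(721*31+763)%997=183 h(480,480)=(480*31+480)%997=405 -> [183, 405]
  L3: h(183,405)=(183*31+405)%997=96 -> [96]
  root = 96 != target 952
Candidate C: set leaf[2] = 35 -> leaves = [86, 49, 35, 86, 14]
  L0: [86, 49, 35, 86, 14]
  L1: h(86,49)=(86*31+49)%997=721 h(35,86)=(35*31+86)%997=174 h(14,14)=(14*31+14)%997=448 -> [721, 174, 448]
  L2: h(721,174)=(721*31+174)%997=591 h(448,448)=(448*31+448)%997=378 -> [591, 378]
  L3: h(591,378)=(591*31+378)%997=753 -> [753]
  root = 753 != target 952
Candidate D: set leaf[4] = 89 -> leaves = [86, 49, 54, 86, 89]
  L0: [86, 49, 54, 86, 89]
  L1: h(86,49)=(86*31+49)%997=721 h(54,86)=(54*31+86)%997=763 h(89,89)=(89*31+89)%997=854 -> [721, 763, 854]
  L2: h(721,763)=(721*31+763)%997=183 h(854,854)=(854*31+854)%997=409 -> [183, 409]
  L3: h(183,409)=(183*31+409)%997=100 -> [100]
  root = 100 != target 952
Candidate A produces the target root.

Answer: A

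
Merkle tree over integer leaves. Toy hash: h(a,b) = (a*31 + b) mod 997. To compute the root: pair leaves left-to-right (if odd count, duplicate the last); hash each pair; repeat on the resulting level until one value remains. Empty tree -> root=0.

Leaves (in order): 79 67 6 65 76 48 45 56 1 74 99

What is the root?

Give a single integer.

L0: [79, 67, 6, 65, 76, 48, 45, 56, 1, 74, 99]
L1: h(79,67)=(79*31+67)%997=522 h(6,65)=(6*31+65)%997=251 h(76,48)=(76*31+48)%997=410 h(45,56)=(45*31+56)%997=454 h(1,74)=(1*31+74)%997=105 h(99,99)=(99*31+99)%997=177 -> [522, 251, 410, 454, 105, 177]
L2: h(522,251)=(522*31+251)%997=481 h(410,454)=(410*31+454)%997=203 h(105,177)=(105*31+177)%997=441 -> [481, 203, 441]
L3: h(481,203)=(481*31+203)%997=159 h(441,441)=(441*31+441)%997=154 -> [159, 154]
L4: h(159,154)=(159*31+154)%997=98 -> [98]

Answer: 98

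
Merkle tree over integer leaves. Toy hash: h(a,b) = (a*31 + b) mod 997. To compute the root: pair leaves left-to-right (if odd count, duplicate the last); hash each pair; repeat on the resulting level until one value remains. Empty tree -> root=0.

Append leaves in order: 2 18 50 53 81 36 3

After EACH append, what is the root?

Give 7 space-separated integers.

Answer: 2 80 92 95 147 701 244

Derivation:
After append 2 (leaves=[2]):
  L0: [2]
  root=2
After append 18 (leaves=[2, 18]):
  L0: [2, 18]
  L1: h(2,18)=(2*31+18)%997=80 -> [80]
  root=80
After append 50 (leaves=[2, 18, 50]):
  L0: [2, 18, 50]
  L1: h(2,18)=(2*31+18)%997=80 h(50,50)=(50*31+50)%997=603 -> [80, 603]
  L2: h(80,603)=(80*31+603)%997=92 -> [92]
  root=92
After append 53 (leaves=[2, 18, 50, 53]):
  L0: [2, 18, 50, 53]
  L1: h(2,18)=(2*31+18)%997=80 h(50,53)=(50*31+53)%997=606 -> [80, 606]
  L2: h(80,606)=(80*31+606)%997=95 -> [95]
  root=95
After append 81 (leaves=[2, 18, 50, 53, 81]):
  L0: [2, 18, 50, 53, 81]
  L1: h(2,18)=(2*31+18)%997=80 h(50,53)=(50*31+53)%997=606 h(81,81)=(81*31+81)%997=598 -> [80, 606, 598]
  L2: h(80,606)=(80*31+606)%997=95 h(598,598)=(598*31+598)%997=193 -> [95, 193]
  L3: h(95,193)=(95*31+193)%997=147 -> [147]
  root=147
After append 36 (leaves=[2, 18, 50, 53, 81, 36]):
  L0: [2, 18, 50, 53, 81, 36]
  L1: h(2,18)=(2*31+18)%997=80 h(50,53)=(50*31+53)%997=606 h(81,36)=(81*31+36)%997=553 -> [80, 606, 553]
  L2: h(80,606)=(80*31+606)%997=95 h(553,553)=(553*31+553)%997=747 -> [95, 747]
  L3: h(95,747)=(95*31+747)%997=701 -> [701]
  root=701
After append 3 (leaves=[2, 18, 50, 53, 81, 36, 3]):
  L0: [2, 18, 50, 53, 81, 36, 3]
  L1: h(2,18)=(2*31+18)%997=80 h(50,53)=(50*31+53)%997=606 h(81,36)=(81*31+36)%997=553 h(3,3)=(3*31+3)%997=96 -> [80, 606, 553, 96]
  L2: h(80,606)=(80*31+606)%997=95 h(553,96)=(553*31+96)%997=290 -> [95, 290]
  L3: h(95,290)=(95*31+290)%997=244 -> [244]
  root=244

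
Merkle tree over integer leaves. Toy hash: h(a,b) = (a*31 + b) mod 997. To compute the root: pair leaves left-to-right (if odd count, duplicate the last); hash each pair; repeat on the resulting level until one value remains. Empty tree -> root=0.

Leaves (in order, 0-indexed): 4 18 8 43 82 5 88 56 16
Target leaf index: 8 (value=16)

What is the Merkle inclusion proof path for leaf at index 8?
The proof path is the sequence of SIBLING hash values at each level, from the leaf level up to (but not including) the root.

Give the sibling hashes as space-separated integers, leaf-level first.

Answer: 16 512 432 905

Derivation:
L0 (leaves): [4, 18, 8, 43, 82, 5, 88, 56, 16], target index=8
L1: h(4,18)=(4*31+18)%997=142 [pair 0] h(8,43)=(8*31+43)%997=291 [pair 1] h(82,5)=(82*31+5)%997=553 [pair 2] h(88,56)=(88*31+56)%997=790 [pair 3] h(16,16)=(16*31+16)%997=512 [pair 4] -> [142, 291, 553, 790, 512]
  Sibling for proof at L0: 16
L2: h(142,291)=(142*31+291)%997=705 [pair 0] h(553,790)=(553*31+790)%997=984 [pair 1] h(512,512)=(512*31+512)%997=432 [pair 2] -> [705, 984, 432]
  Sibling for proof at L1: 512
L3: h(705,984)=(705*31+984)%997=905 [pair 0] h(432,432)=(432*31+432)%997=863 [pair 1] -> [905, 863]
  Sibling for proof at L2: 432
L4: h(905,863)=(905*31+863)%997=5 [pair 0] -> [5]
  Sibling for proof at L3: 905
Root: 5
Proof path (sibling hashes from leaf to root): [16, 512, 432, 905]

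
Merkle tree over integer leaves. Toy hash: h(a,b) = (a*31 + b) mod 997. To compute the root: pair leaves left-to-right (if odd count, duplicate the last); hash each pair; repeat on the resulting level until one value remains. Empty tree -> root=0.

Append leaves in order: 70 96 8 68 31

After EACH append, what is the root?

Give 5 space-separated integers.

After append 70 (leaves=[70]):
  L0: [70]
  root=70
After append 96 (leaves=[70, 96]):
  L0: [70, 96]
  L1: h(70,96)=(70*31+96)%997=272 -> [272]
  root=272
After append 8 (leaves=[70, 96, 8]):
  L0: [70, 96, 8]
  L1: h(70,96)=(70*31+96)%997=272 h(8,8)=(8*31+8)%997=256 -> [272, 256]
  L2: h(272,256)=(272*31+256)%997=712 -> [712]
  root=712
After append 68 (leaves=[70, 96, 8, 68]):
  L0: [70, 96, 8, 68]
  L1: h(70,96)=(70*31+96)%997=272 h(8,68)=(8*31+68)%997=316 -> [272, 316]
  L2: h(272,316)=(272*31+316)%997=772 -> [772]
  root=772
After append 31 (leaves=[70, 96, 8, 68, 31]):
  L0: [70, 96, 8, 68, 31]
  L1: h(70,96)=(70*31+96)%997=272 h(8,68)=(8*31+68)%997=316 h(31,31)=(31*31+31)%997=992 -> [272, 316, 992]
  L2: h(272,316)=(272*31+316)%997=772 h(992,992)=(992*31+992)%997=837 -> [772, 837]
  L3: h(772,837)=(772*31+837)%997=841 -> [841]
  root=841

Answer: 70 272 712 772 841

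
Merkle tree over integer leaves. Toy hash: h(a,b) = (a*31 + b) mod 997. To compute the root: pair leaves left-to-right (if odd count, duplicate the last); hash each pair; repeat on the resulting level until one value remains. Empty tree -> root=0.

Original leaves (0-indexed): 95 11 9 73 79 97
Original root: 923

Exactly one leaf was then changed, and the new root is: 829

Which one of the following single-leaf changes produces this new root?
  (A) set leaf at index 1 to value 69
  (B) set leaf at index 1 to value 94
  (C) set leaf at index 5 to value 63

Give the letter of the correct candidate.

Original leaves: [95, 11, 9, 73, 79, 97]
Target new root: 829
Try each candidate change and compute the resulting root:
Candidate A: set leaf[1] = 69 -> leaves = [95, 69, 9, 73, 79, 97]
  L0: [95, 69, 9, 73, 79, 97]
  L1: h(95,69)=(95*31+69)%997=23 h(9,73)=(9*31+73)%997=352 h(79,97)=(79*31+97)%997=552 -> [23, 352, 552]
  L2: h(23,352)=(23*31+352)%997=68 h(552,552)=(552*31+552)%997=715 -> [68, 715]
  L3: h(68,715)=(68*31+715)%997=829 -> [829]
  root = 829 == target 829  ** MATCH **
Candidate B: set leaf[1] = 94 -> leaves = [95, 94, 9, 73, 79, 97]
  L0: [95, 94, 9, 73, 79, 97]
  L1: h(95,94)=(95*31+94)%997=48 h(9,73)=(9*31+73)%997=352 h(79,97)=(79*31+97)%997=552 -> [48, 352, 552]
  L2: h(48,352)=(48*31+352)%997=843 h(552,552)=(552*31+552)%997=715 -> [843, 715]
  L3: h(843,715)=(843*31+715)%997=926 -> [926]
  root = 926 != target 829
Candidate C: set leaf[5] = 63 -> leaves = [95, 11, 9, 73, 79, 63]
  L0: [95, 11, 9, 73, 79, 63]
  L1: h(95,11)=(95*31+11)%997=962 h(9,73)=(9*31+73)%997=352 h(79,63)=(79*31+63)%997=518 -> [962, 352, 518]
  L2: h(962,352)=(962*31+352)%997=264 h(518,518)=(518*31+518)%997=624 -> [264, 624]
  L3: h(264,624)=(264*31+624)%997=832 -> [832]
  root = 832 != target 829
Candidate A produces the target root.

Answer: A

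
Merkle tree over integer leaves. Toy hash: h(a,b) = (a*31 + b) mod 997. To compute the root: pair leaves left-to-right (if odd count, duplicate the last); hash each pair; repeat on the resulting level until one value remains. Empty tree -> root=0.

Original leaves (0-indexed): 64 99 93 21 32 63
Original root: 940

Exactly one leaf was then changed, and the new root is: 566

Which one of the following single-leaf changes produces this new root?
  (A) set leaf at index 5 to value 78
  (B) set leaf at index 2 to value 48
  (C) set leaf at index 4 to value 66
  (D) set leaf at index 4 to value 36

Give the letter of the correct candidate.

Answer: B

Derivation:
Original leaves: [64, 99, 93, 21, 32, 63]
Target new root: 566
Try each candidate change and compute the resulting root:
Candidate A: set leaf[5] = 78 -> leaves = [64, 99, 93, 21, 32, 78]
  L0: [64, 99, 93, 21, 32, 78]
  L1: h(64,99)=(64*31+99)%997=89 h(93,21)=(93*31+21)%997=910 h(32,78)=(32*31+78)%997=73 -> [89, 910, 73]
  L2: h(89,910)=(89*31+910)%997=678 h(73,73)=(73*31+73)%997=342 -> [678, 342]
  L3: h(678,342)=(678*31+342)%997=423 -> [423]
  root = 423 != target 566
Candidate B: set leaf[2] = 48 -> leaves = [64, 99, 48, 21, 32, 63]
  L0: [64, 99, 48, 21, 32, 63]
  L1: h(64,99)=(64*31+99)%997=89 h(48,21)=(48*31+21)%997=512 h(32,63)=(32*31+63)%997=58 -> [89, 512, 58]
  L2: h(89,512)=(89*31+512)%997=280 h(58,58)=(58*31+58)%997=859 -> [280, 859]
  L3: h(280,859)=(280*31+859)%997=566 -> [566]
  root = 566 == target 566  ** MATCH **
Candidate C: set leaf[4] = 66 -> leaves = [64, 99, 93, 21, 66, 63]
  L0: [64, 99, 93, 21, 66, 63]
  L1: h(64,99)=(64*31+99)%997=89 h(93,21)=(93*31+21)%997=910 h(66,63)=(66*31+63)%997=115 -> [89, 910, 115]
  L2: h(89,910)=(89*31+910)%997=678 h(115,115)=(115*31+115)%997=689 -> [678, 689]
  L3: h(678,689)=(678*31+689)%997=770 -> [770]
  root = 770 != target 566
Candidate D: set leaf[4] = 36 -> leaves = [64, 99, 93, 21, 36, 63]
  L0: [64, 99, 93, 21, 36, 63]
  L1: h(64,99)=(64*31+99)%997=89 h(93,21)=(93*31+21)%997=910 h(36,63)=(36*31+63)%997=182 -> [89, 910, 182]
  L2: h(89,910)=(89*31+910)%997=678 h(182,182)=(182*31+182)%997=839 -> [678, 839]
  L3: h(678,839)=(678*31+839)%997=920 -> [920]
  root = 920 != target 566
Candidate B produces the target root.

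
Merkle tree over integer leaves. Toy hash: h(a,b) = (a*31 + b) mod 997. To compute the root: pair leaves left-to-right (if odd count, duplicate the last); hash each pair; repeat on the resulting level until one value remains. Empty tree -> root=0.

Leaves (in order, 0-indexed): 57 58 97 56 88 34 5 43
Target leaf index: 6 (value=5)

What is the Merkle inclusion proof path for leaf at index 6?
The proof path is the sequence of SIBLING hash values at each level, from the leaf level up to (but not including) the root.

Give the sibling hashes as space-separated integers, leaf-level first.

Answer: 43 768 815

Derivation:
L0 (leaves): [57, 58, 97, 56, 88, 34, 5, 43], target index=6
L1: h(57,58)=(57*31+58)%997=828 [pair 0] h(97,56)=(97*31+56)%997=72 [pair 1] h(88,34)=(88*31+34)%997=768 [pair 2] h(5,43)=(5*31+43)%997=198 [pair 3] -> [828, 72, 768, 198]
  Sibling for proof at L0: 43
L2: h(828,72)=(828*31+72)%997=815 [pair 0] h(768,198)=(768*31+198)%997=78 [pair 1] -> [815, 78]
  Sibling for proof at L1: 768
L3: h(815,78)=(815*31+78)%997=418 [pair 0] -> [418]
  Sibling for proof at L2: 815
Root: 418
Proof path (sibling hashes from leaf to root): [43, 768, 815]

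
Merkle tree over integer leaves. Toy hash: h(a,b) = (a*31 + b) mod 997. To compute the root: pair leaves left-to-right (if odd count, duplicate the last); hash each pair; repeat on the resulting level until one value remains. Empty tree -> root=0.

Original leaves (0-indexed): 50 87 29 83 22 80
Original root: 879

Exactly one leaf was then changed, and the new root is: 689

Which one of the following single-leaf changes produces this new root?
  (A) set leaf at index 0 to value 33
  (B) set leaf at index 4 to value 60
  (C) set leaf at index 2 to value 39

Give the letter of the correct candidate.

Original leaves: [50, 87, 29, 83, 22, 80]
Target new root: 689
Try each candidate change and compute the resulting root:
Candidate A: set leaf[0] = 33 -> leaves = [33, 87, 29, 83, 22, 80]
  L0: [33, 87, 29, 83, 22, 80]
  L1: h(33,87)=(33*31+87)%997=113 h(29,83)=(29*31+83)%997=982 h(22,80)=(22*31+80)%997=762 -> [113, 982, 762]
  L2: h(113,982)=(113*31+982)%997=497 h(762,762)=(762*31+762)%997=456 -> [497, 456]
  L3: h(497,456)=(497*31+456)%997=908 -> [908]
  root = 908 != target 689
Candidate B: set leaf[4] = 60 -> leaves = [50, 87, 29, 83, 60, 80]
  L0: [50, 87, 29, 83, 60, 80]
  L1: h(50,87)=(50*31+87)%997=640 h(29,83)=(29*31+83)%997=982 h(60,80)=(60*31+80)%997=943 -> [640, 982, 943]
  L2: h(640,982)=(640*31+982)%997=882 h(943,943)=(943*31+943)%997=266 -> [882, 266]
  L3: h(882,266)=(882*31+266)%997=689 -> [689]
  root = 689 == target 689  ** MATCH **
Candidate C: set leaf[2] = 39 -> leaves = [50, 87, 39, 83, 22, 80]
  L0: [50, 87, 39, 83, 22, 80]
  L1: h(50,87)=(50*31+87)%997=640 h(39,83)=(39*31+83)%997=295 h(22,80)=(22*31+80)%997=762 -> [640, 295, 762]
  L2: h(640,295)=(640*31+295)%997=195 h(762,762)=(762*31+762)%997=456 -> [195, 456]
  L3: h(195,456)=(195*31+456)%997=519 -> [519]
  root = 519 != target 689
Candidate B produces the target root.

Answer: B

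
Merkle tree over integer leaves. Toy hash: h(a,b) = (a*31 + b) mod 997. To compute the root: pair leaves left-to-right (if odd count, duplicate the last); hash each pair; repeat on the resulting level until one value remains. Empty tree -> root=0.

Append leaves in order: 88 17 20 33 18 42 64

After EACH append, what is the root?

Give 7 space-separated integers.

After append 88 (leaves=[88]):
  L0: [88]
  root=88
After append 17 (leaves=[88, 17]):
  L0: [88, 17]
  L1: h(88,17)=(88*31+17)%997=751 -> [751]
  root=751
After append 20 (leaves=[88, 17, 20]):
  L0: [88, 17, 20]
  L1: h(88,17)=(88*31+17)%997=751 h(20,20)=(20*31+20)%997=640 -> [751, 640]
  L2: h(751,640)=(751*31+640)%997=990 -> [990]
  root=990
After append 33 (leaves=[88, 17, 20, 33]):
  L0: [88, 17, 20, 33]
  L1: h(88,17)=(88*31+17)%997=751 h(20,33)=(20*31+33)%997=653 -> [751, 653]
  L2: h(751,653)=(751*31+653)%997=6 -> [6]
  root=6
After append 18 (leaves=[88, 17, 20, 33, 18]):
  L0: [88, 17, 20, 33, 18]
  L1: h(88,17)=(88*31+17)%997=751 h(20,33)=(20*31+33)%997=653 h(18,18)=(18*31+18)%997=576 -> [751, 653, 576]
  L2: h(751,653)=(751*31+653)%997=6 h(576,576)=(576*31+576)%997=486 -> [6, 486]
  L3: h(6,486)=(6*31+486)%997=672 -> [672]
  root=672
After append 42 (leaves=[88, 17, 20, 33, 18, 42]):
  L0: [88, 17, 20, 33, 18, 42]
  L1: h(88,17)=(88*31+17)%997=751 h(20,33)=(20*31+33)%997=653 h(18,42)=(18*31+42)%997=600 -> [751, 653, 600]
  L2: h(751,653)=(751*31+653)%997=6 h(600,600)=(600*31+600)%997=257 -> [6, 257]
  L3: h(6,257)=(6*31+257)%997=443 -> [443]
  root=443
After append 64 (leaves=[88, 17, 20, 33, 18, 42, 64]):
  L0: [88, 17, 20, 33, 18, 42, 64]
  L1: h(88,17)=(88*31+17)%997=751 h(20,33)=(20*31+33)%997=653 h(18,42)=(18*31+42)%997=600 h(64,64)=(64*31+64)%997=54 -> [751, 653, 600, 54]
  L2: h(751,653)=(751*31+653)%997=6 h(600,54)=(600*31+54)%997=708 -> [6, 708]
  L3: h(6,708)=(6*31+708)%997=894 -> [894]
  root=894

Answer: 88 751 990 6 672 443 894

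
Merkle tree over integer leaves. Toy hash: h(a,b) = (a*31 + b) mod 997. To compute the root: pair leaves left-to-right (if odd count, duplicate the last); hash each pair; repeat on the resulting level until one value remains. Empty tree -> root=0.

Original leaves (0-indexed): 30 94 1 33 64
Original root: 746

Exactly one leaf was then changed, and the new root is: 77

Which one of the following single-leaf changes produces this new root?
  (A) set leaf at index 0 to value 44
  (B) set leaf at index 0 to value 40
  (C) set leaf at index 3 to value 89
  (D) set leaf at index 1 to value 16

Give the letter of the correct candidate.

Answer: A

Derivation:
Original leaves: [30, 94, 1, 33, 64]
Target new root: 77
Try each candidate change and compute the resulting root:
Candidate A: set leaf[0] = 44 -> leaves = [44, 94, 1, 33, 64]
  L0: [44, 94, 1, 33, 64]
  L1: h(44,94)=(44*31+94)%997=461 h(1,33)=(1*31+33)%997=64 h(64,64)=(64*31+64)%997=54 -> [461, 64, 54]
  L2: h(461,64)=(461*31+64)%997=397 h(54,54)=(54*31+54)%997=731 -> [397, 731]
  L3: h(397,731)=(397*31+731)%997=77 -> [77]
  root = 77 == target 77  ** MATCH **
Candidate B: set leaf[0] = 40 -> leaves = [40, 94, 1, 33, 64]
  L0: [40, 94, 1, 33, 64]
  L1: h(40,94)=(40*31+94)%997=337 h(1,33)=(1*31+33)%997=64 h(64,64)=(64*31+64)%997=54 -> [337, 64, 54]
  L2: h(337,64)=(337*31+64)%997=541 h(54,54)=(54*31+54)%997=731 -> [541, 731]
  L3: h(541,731)=(541*31+731)%997=553 -> [553]
  root = 553 != target 77
Candidate C: set leaf[3] = 89 -> leaves = [30, 94, 1, 89, 64]
  L0: [30, 94, 1, 89, 64]
  L1: h(30,94)=(30*31+94)%997=27 h(1,89)=(1*31+89)%997=120 h(64,64)=(64*31+64)%997=54 -> [27, 120, 54]
  L2: h(27,120)=(27*31+120)%997=957 h(54,54)=(54*31+54)%997=731 -> [957, 731]
  L3: h(957,731)=(957*31+731)%997=488 -> [488]
  root = 488 != target 77
Candidate D: set leaf[1] = 16 -> leaves = [30, 16, 1, 33, 64]
  L0: [30, 16, 1, 33, 64]
  L1: h(30,16)=(30*31+16)%997=946 h(1,33)=(1*31+33)%997=64 h(64,64)=(64*31+64)%997=54 -> [946, 64, 54]
  L2: h(946,64)=(946*31+64)%997=477 h(54,54)=(54*31+54)%997=731 -> [477, 731]
  L3: h(477,731)=(477*31+731)%997=563 -> [563]
  root = 563 != target 77
Candidate A produces the target root.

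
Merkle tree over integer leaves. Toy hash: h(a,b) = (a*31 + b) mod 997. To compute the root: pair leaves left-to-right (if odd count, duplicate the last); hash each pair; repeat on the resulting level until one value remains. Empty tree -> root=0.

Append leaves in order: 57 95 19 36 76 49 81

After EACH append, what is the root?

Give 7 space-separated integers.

Answer: 57 865 504 521 257 390 577

Derivation:
After append 57 (leaves=[57]):
  L0: [57]
  root=57
After append 95 (leaves=[57, 95]):
  L0: [57, 95]
  L1: h(57,95)=(57*31+95)%997=865 -> [865]
  root=865
After append 19 (leaves=[57, 95, 19]):
  L0: [57, 95, 19]
  L1: h(57,95)=(57*31+95)%997=865 h(19,19)=(19*31+19)%997=608 -> [865, 608]
  L2: h(865,608)=(865*31+608)%997=504 -> [504]
  root=504
After append 36 (leaves=[57, 95, 19, 36]):
  L0: [57, 95, 19, 36]
  L1: h(57,95)=(57*31+95)%997=865 h(19,36)=(19*31+36)%997=625 -> [865, 625]
  L2: h(865,625)=(865*31+625)%997=521 -> [521]
  root=521
After append 76 (leaves=[57, 95, 19, 36, 76]):
  L0: [57, 95, 19, 36, 76]
  L1: h(57,95)=(57*31+95)%997=865 h(19,36)=(19*31+36)%997=625 h(76,76)=(76*31+76)%997=438 -> [865, 625, 438]
  L2: h(865,625)=(865*31+625)%997=521 h(438,438)=(438*31+438)%997=58 -> [521, 58]
  L3: h(521,58)=(521*31+58)%997=257 -> [257]
  root=257
After append 49 (leaves=[57, 95, 19, 36, 76, 49]):
  L0: [57, 95, 19, 36, 76, 49]
  L1: h(57,95)=(57*31+95)%997=865 h(19,36)=(19*31+36)%997=625 h(76,49)=(76*31+49)%997=411 -> [865, 625, 411]
  L2: h(865,625)=(865*31+625)%997=521 h(411,411)=(411*31+411)%997=191 -> [521, 191]
  L3: h(521,191)=(521*31+191)%997=390 -> [390]
  root=390
After append 81 (leaves=[57, 95, 19, 36, 76, 49, 81]):
  L0: [57, 95, 19, 36, 76, 49, 81]
  L1: h(57,95)=(57*31+95)%997=865 h(19,36)=(19*31+36)%997=625 h(76,49)=(76*31+49)%997=411 h(81,81)=(81*31+81)%997=598 -> [865, 625, 411, 598]
  L2: h(865,625)=(865*31+625)%997=521 h(411,598)=(411*31+598)%997=378 -> [521, 378]
  L3: h(521,378)=(521*31+378)%997=577 -> [577]
  root=577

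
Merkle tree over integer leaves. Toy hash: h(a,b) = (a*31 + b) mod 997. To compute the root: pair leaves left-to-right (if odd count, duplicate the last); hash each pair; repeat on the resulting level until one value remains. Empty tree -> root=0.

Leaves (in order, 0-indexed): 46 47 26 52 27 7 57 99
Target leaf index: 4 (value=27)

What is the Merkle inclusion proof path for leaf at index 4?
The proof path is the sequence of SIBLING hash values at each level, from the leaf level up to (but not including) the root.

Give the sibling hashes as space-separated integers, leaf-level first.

Answer: 7 869 659

Derivation:
L0 (leaves): [46, 47, 26, 52, 27, 7, 57, 99], target index=4
L1: h(46,47)=(46*31+47)%997=476 [pair 0] h(26,52)=(26*31+52)%997=858 [pair 1] h(27,7)=(27*31+7)%997=844 [pair 2] h(57,99)=(57*31+99)%997=869 [pair 3] -> [476, 858, 844, 869]
  Sibling for proof at L0: 7
L2: h(476,858)=(476*31+858)%997=659 [pair 0] h(844,869)=(844*31+869)%997=114 [pair 1] -> [659, 114]
  Sibling for proof at L1: 869
L3: h(659,114)=(659*31+114)%997=603 [pair 0] -> [603]
  Sibling for proof at L2: 659
Root: 603
Proof path (sibling hashes from leaf to root): [7, 869, 659]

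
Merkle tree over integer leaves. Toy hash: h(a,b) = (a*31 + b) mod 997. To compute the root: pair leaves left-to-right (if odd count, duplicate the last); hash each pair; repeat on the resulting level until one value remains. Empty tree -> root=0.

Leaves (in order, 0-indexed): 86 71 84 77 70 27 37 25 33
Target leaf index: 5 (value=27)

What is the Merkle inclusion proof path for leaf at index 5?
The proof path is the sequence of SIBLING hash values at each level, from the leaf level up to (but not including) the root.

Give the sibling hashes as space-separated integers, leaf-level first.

L0 (leaves): [86, 71, 84, 77, 70, 27, 37, 25, 33], target index=5
L1: h(86,71)=(86*31+71)%997=743 [pair 0] h(84,77)=(84*31+77)%997=687 [pair 1] h(70,27)=(70*31+27)%997=203 [pair 2] h(37,25)=(37*31+25)%997=175 [pair 3] h(33,33)=(33*31+33)%997=59 [pair 4] -> [743, 687, 203, 175, 59]
  Sibling for proof at L0: 70
L2: h(743,687)=(743*31+687)%997=789 [pair 0] h(203,175)=(203*31+175)%997=486 [pair 1] h(59,59)=(59*31+59)%997=891 [pair 2] -> [789, 486, 891]
  Sibling for proof at L1: 175
L3: h(789,486)=(789*31+486)%997=20 [pair 0] h(891,891)=(891*31+891)%997=596 [pair 1] -> [20, 596]
  Sibling for proof at L2: 789
L4: h(20,596)=(20*31+596)%997=219 [pair 0] -> [219]
  Sibling for proof at L3: 596
Root: 219
Proof path (sibling hashes from leaf to root): [70, 175, 789, 596]

Answer: 70 175 789 596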